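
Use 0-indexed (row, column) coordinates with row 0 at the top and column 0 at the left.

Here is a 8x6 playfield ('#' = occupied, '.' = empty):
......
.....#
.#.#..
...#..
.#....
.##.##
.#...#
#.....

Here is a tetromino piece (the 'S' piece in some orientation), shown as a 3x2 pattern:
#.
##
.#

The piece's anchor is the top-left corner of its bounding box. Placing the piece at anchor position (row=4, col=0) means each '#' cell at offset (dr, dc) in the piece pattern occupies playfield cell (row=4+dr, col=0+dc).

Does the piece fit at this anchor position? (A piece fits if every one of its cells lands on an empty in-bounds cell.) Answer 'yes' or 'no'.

Check each piece cell at anchor (4, 0):
  offset (0,0) -> (4,0): empty -> OK
  offset (1,0) -> (5,0): empty -> OK
  offset (1,1) -> (5,1): occupied ('#') -> FAIL
  offset (2,1) -> (6,1): occupied ('#') -> FAIL
All cells valid: no

Answer: no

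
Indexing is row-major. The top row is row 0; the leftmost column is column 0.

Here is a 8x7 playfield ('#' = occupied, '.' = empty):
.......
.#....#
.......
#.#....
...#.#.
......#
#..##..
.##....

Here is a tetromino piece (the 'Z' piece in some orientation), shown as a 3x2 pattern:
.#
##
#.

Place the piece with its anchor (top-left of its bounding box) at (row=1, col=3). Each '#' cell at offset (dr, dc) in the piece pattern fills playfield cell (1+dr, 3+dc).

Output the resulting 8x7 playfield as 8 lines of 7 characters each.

Fill (1+0,3+1) = (1,4)
Fill (1+1,3+0) = (2,3)
Fill (1+1,3+1) = (2,4)
Fill (1+2,3+0) = (3,3)

Answer: .......
.#..#.#
...##..
#.##...
...#.#.
......#
#..##..
.##....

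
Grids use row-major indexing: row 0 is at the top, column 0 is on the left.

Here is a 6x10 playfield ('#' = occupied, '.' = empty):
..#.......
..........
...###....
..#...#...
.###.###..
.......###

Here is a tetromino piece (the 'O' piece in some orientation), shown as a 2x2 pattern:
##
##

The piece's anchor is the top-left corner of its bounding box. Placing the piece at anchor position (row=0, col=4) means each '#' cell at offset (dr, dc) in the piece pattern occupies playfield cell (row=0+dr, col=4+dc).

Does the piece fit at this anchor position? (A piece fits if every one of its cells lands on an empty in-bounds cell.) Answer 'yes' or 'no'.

Check each piece cell at anchor (0, 4):
  offset (0,0) -> (0,4): empty -> OK
  offset (0,1) -> (0,5): empty -> OK
  offset (1,0) -> (1,4): empty -> OK
  offset (1,1) -> (1,5): empty -> OK
All cells valid: yes

Answer: yes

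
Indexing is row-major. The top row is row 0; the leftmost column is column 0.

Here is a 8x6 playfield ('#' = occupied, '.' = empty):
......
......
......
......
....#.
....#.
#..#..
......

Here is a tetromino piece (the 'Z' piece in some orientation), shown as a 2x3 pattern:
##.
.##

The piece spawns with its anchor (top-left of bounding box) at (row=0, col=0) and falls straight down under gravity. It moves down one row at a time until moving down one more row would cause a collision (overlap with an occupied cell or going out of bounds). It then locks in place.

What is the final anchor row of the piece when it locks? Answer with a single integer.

Answer: 5

Derivation:
Spawn at (row=0, col=0). Try each row:
  row 0: fits
  row 1: fits
  row 2: fits
  row 3: fits
  row 4: fits
  row 5: fits
  row 6: blocked -> lock at row 5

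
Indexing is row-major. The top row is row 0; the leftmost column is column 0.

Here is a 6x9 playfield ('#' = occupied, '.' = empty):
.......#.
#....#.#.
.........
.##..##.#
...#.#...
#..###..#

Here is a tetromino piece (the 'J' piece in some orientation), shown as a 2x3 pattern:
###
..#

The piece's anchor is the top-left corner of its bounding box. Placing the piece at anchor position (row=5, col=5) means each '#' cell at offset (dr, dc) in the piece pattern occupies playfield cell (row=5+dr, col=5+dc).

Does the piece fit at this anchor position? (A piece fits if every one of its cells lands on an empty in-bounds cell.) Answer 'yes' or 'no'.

Check each piece cell at anchor (5, 5):
  offset (0,0) -> (5,5): occupied ('#') -> FAIL
  offset (0,1) -> (5,6): empty -> OK
  offset (0,2) -> (5,7): empty -> OK
  offset (1,2) -> (6,7): out of bounds -> FAIL
All cells valid: no

Answer: no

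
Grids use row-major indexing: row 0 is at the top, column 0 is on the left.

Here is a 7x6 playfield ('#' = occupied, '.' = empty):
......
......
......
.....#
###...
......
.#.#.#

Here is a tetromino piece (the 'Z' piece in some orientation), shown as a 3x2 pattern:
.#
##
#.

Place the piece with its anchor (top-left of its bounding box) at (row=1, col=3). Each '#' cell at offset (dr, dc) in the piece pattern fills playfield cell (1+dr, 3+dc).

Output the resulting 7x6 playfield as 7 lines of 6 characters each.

Answer: ......
....#.
...##.
...#.#
###...
......
.#.#.#

Derivation:
Fill (1+0,3+1) = (1,4)
Fill (1+1,3+0) = (2,3)
Fill (1+1,3+1) = (2,4)
Fill (1+2,3+0) = (3,3)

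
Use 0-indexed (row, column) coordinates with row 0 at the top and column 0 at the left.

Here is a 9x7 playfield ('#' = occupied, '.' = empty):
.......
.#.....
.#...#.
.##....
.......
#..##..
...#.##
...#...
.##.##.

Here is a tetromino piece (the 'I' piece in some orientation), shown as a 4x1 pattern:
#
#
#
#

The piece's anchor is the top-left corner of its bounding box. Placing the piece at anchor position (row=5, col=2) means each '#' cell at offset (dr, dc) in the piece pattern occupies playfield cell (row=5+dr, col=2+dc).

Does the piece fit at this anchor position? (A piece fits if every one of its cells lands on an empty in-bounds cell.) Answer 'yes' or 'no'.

Answer: no

Derivation:
Check each piece cell at anchor (5, 2):
  offset (0,0) -> (5,2): empty -> OK
  offset (1,0) -> (6,2): empty -> OK
  offset (2,0) -> (7,2): empty -> OK
  offset (3,0) -> (8,2): occupied ('#') -> FAIL
All cells valid: no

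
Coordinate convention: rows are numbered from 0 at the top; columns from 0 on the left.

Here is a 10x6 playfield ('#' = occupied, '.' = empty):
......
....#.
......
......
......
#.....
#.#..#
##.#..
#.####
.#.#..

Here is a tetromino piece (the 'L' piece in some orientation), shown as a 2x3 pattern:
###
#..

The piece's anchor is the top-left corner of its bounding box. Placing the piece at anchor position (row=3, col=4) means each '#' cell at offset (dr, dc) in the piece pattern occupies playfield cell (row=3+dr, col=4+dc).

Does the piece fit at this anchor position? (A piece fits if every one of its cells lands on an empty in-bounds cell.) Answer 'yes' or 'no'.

Check each piece cell at anchor (3, 4):
  offset (0,0) -> (3,4): empty -> OK
  offset (0,1) -> (3,5): empty -> OK
  offset (0,2) -> (3,6): out of bounds -> FAIL
  offset (1,0) -> (4,4): empty -> OK
All cells valid: no

Answer: no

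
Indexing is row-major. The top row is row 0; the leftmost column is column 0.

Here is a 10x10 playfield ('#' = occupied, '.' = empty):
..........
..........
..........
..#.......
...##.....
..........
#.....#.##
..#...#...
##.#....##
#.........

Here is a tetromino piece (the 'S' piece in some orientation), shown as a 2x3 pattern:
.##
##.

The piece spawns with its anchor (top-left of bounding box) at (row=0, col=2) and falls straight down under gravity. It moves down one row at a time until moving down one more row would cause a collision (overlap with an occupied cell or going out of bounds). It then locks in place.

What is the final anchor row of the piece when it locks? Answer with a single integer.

Answer: 1

Derivation:
Spawn at (row=0, col=2). Try each row:
  row 0: fits
  row 1: fits
  row 2: blocked -> lock at row 1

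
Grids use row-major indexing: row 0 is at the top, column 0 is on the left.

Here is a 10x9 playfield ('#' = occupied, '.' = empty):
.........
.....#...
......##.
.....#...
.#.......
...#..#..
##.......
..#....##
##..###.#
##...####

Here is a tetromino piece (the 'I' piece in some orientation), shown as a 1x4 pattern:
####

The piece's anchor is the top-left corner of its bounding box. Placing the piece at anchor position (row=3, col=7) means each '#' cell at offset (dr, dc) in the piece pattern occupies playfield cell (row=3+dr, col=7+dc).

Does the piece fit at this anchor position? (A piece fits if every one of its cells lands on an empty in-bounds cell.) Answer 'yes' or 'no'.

Answer: no

Derivation:
Check each piece cell at anchor (3, 7):
  offset (0,0) -> (3,7): empty -> OK
  offset (0,1) -> (3,8): empty -> OK
  offset (0,2) -> (3,9): out of bounds -> FAIL
  offset (0,3) -> (3,10): out of bounds -> FAIL
All cells valid: no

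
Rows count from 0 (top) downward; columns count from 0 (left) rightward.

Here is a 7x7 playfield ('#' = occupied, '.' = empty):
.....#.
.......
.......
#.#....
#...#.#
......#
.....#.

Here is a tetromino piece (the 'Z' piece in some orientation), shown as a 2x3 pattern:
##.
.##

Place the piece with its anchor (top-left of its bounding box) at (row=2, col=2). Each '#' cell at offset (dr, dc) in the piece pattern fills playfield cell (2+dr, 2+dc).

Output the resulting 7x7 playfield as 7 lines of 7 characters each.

Answer: .....#.
.......
..##...
#.###..
#...#.#
......#
.....#.

Derivation:
Fill (2+0,2+0) = (2,2)
Fill (2+0,2+1) = (2,3)
Fill (2+1,2+1) = (3,3)
Fill (2+1,2+2) = (3,4)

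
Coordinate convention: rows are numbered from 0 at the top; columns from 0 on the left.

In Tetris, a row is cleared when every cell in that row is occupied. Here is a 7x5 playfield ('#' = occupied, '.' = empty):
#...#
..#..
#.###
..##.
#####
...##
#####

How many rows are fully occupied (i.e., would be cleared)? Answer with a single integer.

Answer: 2

Derivation:
Check each row:
  row 0: 3 empty cells -> not full
  row 1: 4 empty cells -> not full
  row 2: 1 empty cell -> not full
  row 3: 3 empty cells -> not full
  row 4: 0 empty cells -> FULL (clear)
  row 5: 3 empty cells -> not full
  row 6: 0 empty cells -> FULL (clear)
Total rows cleared: 2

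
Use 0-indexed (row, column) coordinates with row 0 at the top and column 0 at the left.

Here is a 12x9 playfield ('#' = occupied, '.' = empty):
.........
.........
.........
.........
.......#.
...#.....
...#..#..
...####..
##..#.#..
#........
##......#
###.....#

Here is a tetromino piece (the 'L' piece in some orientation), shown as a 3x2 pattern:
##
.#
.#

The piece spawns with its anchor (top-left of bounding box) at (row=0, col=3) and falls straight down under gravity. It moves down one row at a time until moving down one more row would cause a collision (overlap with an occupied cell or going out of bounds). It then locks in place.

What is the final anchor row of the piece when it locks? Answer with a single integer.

Answer: 4

Derivation:
Spawn at (row=0, col=3). Try each row:
  row 0: fits
  row 1: fits
  row 2: fits
  row 3: fits
  row 4: fits
  row 5: blocked -> lock at row 4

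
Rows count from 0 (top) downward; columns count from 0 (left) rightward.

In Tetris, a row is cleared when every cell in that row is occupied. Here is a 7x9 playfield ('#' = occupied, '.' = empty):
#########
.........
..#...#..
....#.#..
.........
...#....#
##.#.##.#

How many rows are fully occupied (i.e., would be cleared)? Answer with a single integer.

Answer: 1

Derivation:
Check each row:
  row 0: 0 empty cells -> FULL (clear)
  row 1: 9 empty cells -> not full
  row 2: 7 empty cells -> not full
  row 3: 7 empty cells -> not full
  row 4: 9 empty cells -> not full
  row 5: 7 empty cells -> not full
  row 6: 3 empty cells -> not full
Total rows cleared: 1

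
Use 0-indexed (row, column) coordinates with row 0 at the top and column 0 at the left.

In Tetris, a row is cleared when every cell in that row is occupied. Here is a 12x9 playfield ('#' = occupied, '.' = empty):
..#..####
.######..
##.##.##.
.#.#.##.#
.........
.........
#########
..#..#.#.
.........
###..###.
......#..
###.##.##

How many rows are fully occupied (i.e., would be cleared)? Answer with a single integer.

Check each row:
  row 0: 4 empty cells -> not full
  row 1: 3 empty cells -> not full
  row 2: 3 empty cells -> not full
  row 3: 4 empty cells -> not full
  row 4: 9 empty cells -> not full
  row 5: 9 empty cells -> not full
  row 6: 0 empty cells -> FULL (clear)
  row 7: 6 empty cells -> not full
  row 8: 9 empty cells -> not full
  row 9: 3 empty cells -> not full
  row 10: 8 empty cells -> not full
  row 11: 2 empty cells -> not full
Total rows cleared: 1

Answer: 1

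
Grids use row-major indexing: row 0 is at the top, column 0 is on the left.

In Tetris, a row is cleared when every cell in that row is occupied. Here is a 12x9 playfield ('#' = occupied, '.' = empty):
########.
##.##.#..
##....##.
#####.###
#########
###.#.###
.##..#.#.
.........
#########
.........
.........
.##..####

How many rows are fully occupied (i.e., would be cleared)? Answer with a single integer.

Answer: 2

Derivation:
Check each row:
  row 0: 1 empty cell -> not full
  row 1: 4 empty cells -> not full
  row 2: 5 empty cells -> not full
  row 3: 1 empty cell -> not full
  row 4: 0 empty cells -> FULL (clear)
  row 5: 2 empty cells -> not full
  row 6: 5 empty cells -> not full
  row 7: 9 empty cells -> not full
  row 8: 0 empty cells -> FULL (clear)
  row 9: 9 empty cells -> not full
  row 10: 9 empty cells -> not full
  row 11: 3 empty cells -> not full
Total rows cleared: 2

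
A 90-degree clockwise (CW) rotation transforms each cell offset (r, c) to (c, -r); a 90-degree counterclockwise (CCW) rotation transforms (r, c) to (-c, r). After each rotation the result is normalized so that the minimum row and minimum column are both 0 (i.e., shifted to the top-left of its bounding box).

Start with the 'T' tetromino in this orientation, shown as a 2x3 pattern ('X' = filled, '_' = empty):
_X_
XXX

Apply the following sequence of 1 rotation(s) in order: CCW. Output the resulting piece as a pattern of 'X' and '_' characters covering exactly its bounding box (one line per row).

Answer: _X
XX
_X

Derivation:
Start:
_X_
XXX
After rotation 1 (CCW):
_X
XX
_X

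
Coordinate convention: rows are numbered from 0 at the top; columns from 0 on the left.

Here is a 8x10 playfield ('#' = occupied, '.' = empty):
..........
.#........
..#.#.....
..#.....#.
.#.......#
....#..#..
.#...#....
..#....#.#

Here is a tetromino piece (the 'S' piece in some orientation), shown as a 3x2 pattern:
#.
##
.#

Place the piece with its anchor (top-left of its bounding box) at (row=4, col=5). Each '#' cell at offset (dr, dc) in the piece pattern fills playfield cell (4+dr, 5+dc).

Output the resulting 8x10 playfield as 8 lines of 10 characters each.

Answer: ..........
.#........
..#.#.....
..#.....#.
.#...#...#
....####..
.#...##...
..#....#.#

Derivation:
Fill (4+0,5+0) = (4,5)
Fill (4+1,5+0) = (5,5)
Fill (4+1,5+1) = (5,6)
Fill (4+2,5+1) = (6,6)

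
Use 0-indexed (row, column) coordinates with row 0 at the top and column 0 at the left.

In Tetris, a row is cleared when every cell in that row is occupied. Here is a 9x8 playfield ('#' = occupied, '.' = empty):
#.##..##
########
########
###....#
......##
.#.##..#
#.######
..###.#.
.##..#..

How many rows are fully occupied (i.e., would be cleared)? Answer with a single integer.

Answer: 2

Derivation:
Check each row:
  row 0: 3 empty cells -> not full
  row 1: 0 empty cells -> FULL (clear)
  row 2: 0 empty cells -> FULL (clear)
  row 3: 4 empty cells -> not full
  row 4: 6 empty cells -> not full
  row 5: 4 empty cells -> not full
  row 6: 1 empty cell -> not full
  row 7: 4 empty cells -> not full
  row 8: 5 empty cells -> not full
Total rows cleared: 2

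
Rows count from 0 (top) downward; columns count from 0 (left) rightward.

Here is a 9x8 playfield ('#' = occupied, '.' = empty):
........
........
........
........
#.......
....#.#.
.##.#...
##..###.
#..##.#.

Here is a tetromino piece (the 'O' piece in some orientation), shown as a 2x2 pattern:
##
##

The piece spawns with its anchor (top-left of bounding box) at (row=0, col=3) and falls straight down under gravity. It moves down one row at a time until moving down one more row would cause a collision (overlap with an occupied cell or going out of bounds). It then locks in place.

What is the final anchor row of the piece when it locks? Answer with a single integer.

Answer: 3

Derivation:
Spawn at (row=0, col=3). Try each row:
  row 0: fits
  row 1: fits
  row 2: fits
  row 3: fits
  row 4: blocked -> lock at row 3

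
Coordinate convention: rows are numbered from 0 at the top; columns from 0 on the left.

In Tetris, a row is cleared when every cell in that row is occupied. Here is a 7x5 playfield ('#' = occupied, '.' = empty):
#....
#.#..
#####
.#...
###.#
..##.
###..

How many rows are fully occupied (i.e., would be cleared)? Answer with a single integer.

Check each row:
  row 0: 4 empty cells -> not full
  row 1: 3 empty cells -> not full
  row 2: 0 empty cells -> FULL (clear)
  row 3: 4 empty cells -> not full
  row 4: 1 empty cell -> not full
  row 5: 3 empty cells -> not full
  row 6: 2 empty cells -> not full
Total rows cleared: 1

Answer: 1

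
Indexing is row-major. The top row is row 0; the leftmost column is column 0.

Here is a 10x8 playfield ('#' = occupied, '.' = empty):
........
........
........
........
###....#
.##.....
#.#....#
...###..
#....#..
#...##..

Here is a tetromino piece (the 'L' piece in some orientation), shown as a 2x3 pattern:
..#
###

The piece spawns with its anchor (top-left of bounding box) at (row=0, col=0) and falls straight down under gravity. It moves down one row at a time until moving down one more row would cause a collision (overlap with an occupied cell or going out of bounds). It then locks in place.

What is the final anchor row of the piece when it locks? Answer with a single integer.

Answer: 2

Derivation:
Spawn at (row=0, col=0). Try each row:
  row 0: fits
  row 1: fits
  row 2: fits
  row 3: blocked -> lock at row 2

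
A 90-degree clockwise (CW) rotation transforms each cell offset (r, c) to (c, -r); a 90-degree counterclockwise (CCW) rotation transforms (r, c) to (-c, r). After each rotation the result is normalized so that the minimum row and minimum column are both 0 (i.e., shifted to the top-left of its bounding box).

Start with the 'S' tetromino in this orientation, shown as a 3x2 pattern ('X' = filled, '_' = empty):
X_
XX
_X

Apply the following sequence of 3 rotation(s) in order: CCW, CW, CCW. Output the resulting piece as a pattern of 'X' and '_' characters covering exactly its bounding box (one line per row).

Answer: _XX
XX_

Derivation:
Start:
X_
XX
_X
After rotation 1 (CCW):
_XX
XX_
After rotation 2 (CW):
X_
XX
_X
After rotation 3 (CCW):
_XX
XX_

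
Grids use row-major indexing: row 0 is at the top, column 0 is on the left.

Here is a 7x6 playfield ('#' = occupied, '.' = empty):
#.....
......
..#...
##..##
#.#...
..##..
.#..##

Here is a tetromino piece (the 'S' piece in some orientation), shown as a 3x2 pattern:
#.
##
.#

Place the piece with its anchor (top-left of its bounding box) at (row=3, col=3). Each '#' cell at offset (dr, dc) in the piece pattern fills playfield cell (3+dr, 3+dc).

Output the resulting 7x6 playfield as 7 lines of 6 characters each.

Fill (3+0,3+0) = (3,3)
Fill (3+1,3+0) = (4,3)
Fill (3+1,3+1) = (4,4)
Fill (3+2,3+1) = (5,4)

Answer: #.....
......
..#...
##.###
#.###.
..###.
.#..##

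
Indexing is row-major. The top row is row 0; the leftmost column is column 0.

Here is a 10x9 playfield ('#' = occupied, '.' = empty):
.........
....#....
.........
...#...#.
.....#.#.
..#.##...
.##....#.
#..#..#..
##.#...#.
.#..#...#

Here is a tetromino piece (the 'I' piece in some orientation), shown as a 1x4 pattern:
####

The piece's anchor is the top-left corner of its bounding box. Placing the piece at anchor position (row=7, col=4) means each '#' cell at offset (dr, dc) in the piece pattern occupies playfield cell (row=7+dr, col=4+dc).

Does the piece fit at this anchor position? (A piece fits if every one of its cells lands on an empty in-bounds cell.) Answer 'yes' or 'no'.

Check each piece cell at anchor (7, 4):
  offset (0,0) -> (7,4): empty -> OK
  offset (0,1) -> (7,5): empty -> OK
  offset (0,2) -> (7,6): occupied ('#') -> FAIL
  offset (0,3) -> (7,7): empty -> OK
All cells valid: no

Answer: no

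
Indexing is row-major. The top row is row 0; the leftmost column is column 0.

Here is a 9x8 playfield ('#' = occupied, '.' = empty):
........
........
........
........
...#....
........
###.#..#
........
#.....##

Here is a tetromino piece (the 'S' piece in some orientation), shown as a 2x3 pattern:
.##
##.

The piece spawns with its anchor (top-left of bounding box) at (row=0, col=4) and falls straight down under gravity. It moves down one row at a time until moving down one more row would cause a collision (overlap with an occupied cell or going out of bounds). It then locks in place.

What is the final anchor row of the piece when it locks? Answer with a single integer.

Spawn at (row=0, col=4). Try each row:
  row 0: fits
  row 1: fits
  row 2: fits
  row 3: fits
  row 4: fits
  row 5: blocked -> lock at row 4

Answer: 4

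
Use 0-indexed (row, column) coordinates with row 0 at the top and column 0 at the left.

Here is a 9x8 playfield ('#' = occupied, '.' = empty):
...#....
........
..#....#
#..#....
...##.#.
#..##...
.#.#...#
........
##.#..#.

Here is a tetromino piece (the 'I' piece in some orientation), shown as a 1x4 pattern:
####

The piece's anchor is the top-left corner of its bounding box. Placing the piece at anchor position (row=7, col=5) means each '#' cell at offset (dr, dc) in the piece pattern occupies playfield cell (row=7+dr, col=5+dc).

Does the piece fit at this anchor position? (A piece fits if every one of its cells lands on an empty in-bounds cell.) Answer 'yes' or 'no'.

Check each piece cell at anchor (7, 5):
  offset (0,0) -> (7,5): empty -> OK
  offset (0,1) -> (7,6): empty -> OK
  offset (0,2) -> (7,7): empty -> OK
  offset (0,3) -> (7,8): out of bounds -> FAIL
All cells valid: no

Answer: no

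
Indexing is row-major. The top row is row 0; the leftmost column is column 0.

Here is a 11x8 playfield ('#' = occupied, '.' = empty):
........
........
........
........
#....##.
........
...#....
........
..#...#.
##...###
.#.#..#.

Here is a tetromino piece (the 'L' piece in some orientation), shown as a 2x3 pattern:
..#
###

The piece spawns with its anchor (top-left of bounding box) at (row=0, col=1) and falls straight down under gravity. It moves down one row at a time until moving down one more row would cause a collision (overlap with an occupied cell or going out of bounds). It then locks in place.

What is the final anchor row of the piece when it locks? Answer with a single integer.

Answer: 4

Derivation:
Spawn at (row=0, col=1). Try each row:
  row 0: fits
  row 1: fits
  row 2: fits
  row 3: fits
  row 4: fits
  row 5: blocked -> lock at row 4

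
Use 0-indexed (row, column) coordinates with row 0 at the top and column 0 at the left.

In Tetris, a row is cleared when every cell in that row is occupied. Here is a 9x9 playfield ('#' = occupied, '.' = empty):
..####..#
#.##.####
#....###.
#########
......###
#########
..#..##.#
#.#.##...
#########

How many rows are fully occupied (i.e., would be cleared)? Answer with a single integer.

Answer: 3

Derivation:
Check each row:
  row 0: 4 empty cells -> not full
  row 1: 2 empty cells -> not full
  row 2: 5 empty cells -> not full
  row 3: 0 empty cells -> FULL (clear)
  row 4: 6 empty cells -> not full
  row 5: 0 empty cells -> FULL (clear)
  row 6: 5 empty cells -> not full
  row 7: 5 empty cells -> not full
  row 8: 0 empty cells -> FULL (clear)
Total rows cleared: 3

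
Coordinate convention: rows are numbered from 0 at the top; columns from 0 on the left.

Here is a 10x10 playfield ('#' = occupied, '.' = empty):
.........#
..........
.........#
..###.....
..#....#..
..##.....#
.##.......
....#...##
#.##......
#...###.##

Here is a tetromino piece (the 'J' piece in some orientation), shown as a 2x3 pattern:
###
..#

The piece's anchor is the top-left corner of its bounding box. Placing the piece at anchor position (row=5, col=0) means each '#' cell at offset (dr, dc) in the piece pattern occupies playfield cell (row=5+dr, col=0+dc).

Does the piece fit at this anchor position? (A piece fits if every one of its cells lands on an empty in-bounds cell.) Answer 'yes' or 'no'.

Answer: no

Derivation:
Check each piece cell at anchor (5, 0):
  offset (0,0) -> (5,0): empty -> OK
  offset (0,1) -> (5,1): empty -> OK
  offset (0,2) -> (5,2): occupied ('#') -> FAIL
  offset (1,2) -> (6,2): occupied ('#') -> FAIL
All cells valid: no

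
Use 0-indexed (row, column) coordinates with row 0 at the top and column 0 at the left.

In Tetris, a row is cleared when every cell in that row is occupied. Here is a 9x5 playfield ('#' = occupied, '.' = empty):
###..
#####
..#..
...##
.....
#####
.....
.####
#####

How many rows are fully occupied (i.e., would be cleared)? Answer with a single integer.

Answer: 3

Derivation:
Check each row:
  row 0: 2 empty cells -> not full
  row 1: 0 empty cells -> FULL (clear)
  row 2: 4 empty cells -> not full
  row 3: 3 empty cells -> not full
  row 4: 5 empty cells -> not full
  row 5: 0 empty cells -> FULL (clear)
  row 6: 5 empty cells -> not full
  row 7: 1 empty cell -> not full
  row 8: 0 empty cells -> FULL (clear)
Total rows cleared: 3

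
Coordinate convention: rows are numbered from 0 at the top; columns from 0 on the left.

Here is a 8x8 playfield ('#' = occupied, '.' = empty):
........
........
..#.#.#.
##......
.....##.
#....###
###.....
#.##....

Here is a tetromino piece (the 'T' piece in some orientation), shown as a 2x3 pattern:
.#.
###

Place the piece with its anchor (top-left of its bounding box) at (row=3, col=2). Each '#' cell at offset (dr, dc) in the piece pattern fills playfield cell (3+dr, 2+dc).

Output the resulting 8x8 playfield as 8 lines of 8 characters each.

Fill (3+0,2+1) = (3,3)
Fill (3+1,2+0) = (4,2)
Fill (3+1,2+1) = (4,3)
Fill (3+1,2+2) = (4,4)

Answer: ........
........
..#.#.#.
##.#....
..#####.
#....###
###.....
#.##....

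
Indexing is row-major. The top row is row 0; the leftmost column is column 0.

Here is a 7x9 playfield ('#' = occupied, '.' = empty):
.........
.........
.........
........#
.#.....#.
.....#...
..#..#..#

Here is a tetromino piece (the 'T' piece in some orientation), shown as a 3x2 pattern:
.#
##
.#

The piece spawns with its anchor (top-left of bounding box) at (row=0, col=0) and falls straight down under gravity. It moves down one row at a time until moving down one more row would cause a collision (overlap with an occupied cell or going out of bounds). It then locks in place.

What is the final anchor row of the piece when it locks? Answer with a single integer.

Spawn at (row=0, col=0). Try each row:
  row 0: fits
  row 1: fits
  row 2: blocked -> lock at row 1

Answer: 1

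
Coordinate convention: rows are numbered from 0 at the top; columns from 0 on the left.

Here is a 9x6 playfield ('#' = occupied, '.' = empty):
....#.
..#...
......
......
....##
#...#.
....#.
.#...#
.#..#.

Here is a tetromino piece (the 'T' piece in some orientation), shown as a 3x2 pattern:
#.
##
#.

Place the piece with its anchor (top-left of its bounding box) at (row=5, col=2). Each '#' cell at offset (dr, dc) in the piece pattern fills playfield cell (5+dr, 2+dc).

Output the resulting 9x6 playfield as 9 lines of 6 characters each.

Answer: ....#.
..#...
......
......
....##
#.#.#.
..###.
.##..#
.#..#.

Derivation:
Fill (5+0,2+0) = (5,2)
Fill (5+1,2+0) = (6,2)
Fill (5+1,2+1) = (6,3)
Fill (5+2,2+0) = (7,2)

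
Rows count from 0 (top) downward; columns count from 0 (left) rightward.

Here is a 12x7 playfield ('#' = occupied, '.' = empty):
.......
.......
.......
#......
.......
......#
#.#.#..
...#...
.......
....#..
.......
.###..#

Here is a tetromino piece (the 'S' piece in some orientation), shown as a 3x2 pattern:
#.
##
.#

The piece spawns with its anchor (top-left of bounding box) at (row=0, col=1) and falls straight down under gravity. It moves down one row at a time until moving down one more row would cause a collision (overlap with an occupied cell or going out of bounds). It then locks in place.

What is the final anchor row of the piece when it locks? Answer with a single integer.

Answer: 3

Derivation:
Spawn at (row=0, col=1). Try each row:
  row 0: fits
  row 1: fits
  row 2: fits
  row 3: fits
  row 4: blocked -> lock at row 3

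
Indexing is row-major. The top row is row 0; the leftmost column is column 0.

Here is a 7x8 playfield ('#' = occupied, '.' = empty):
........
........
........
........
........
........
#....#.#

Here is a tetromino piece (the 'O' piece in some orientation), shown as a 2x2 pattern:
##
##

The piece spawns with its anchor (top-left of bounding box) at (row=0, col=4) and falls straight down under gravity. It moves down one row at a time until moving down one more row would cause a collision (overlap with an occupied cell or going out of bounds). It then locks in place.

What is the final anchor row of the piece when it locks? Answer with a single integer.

Spawn at (row=0, col=4). Try each row:
  row 0: fits
  row 1: fits
  row 2: fits
  row 3: fits
  row 4: fits
  row 5: blocked -> lock at row 4

Answer: 4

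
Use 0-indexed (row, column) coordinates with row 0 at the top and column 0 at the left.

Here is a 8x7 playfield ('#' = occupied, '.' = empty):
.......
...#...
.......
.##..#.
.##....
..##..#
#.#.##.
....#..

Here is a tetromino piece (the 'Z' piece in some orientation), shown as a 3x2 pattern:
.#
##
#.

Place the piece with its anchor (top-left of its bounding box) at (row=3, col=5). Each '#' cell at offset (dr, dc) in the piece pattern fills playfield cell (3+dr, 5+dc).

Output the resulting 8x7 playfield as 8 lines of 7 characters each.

Answer: .......
...#...
.......
.##..##
.##..##
..##.##
#.#.##.
....#..

Derivation:
Fill (3+0,5+1) = (3,6)
Fill (3+1,5+0) = (4,5)
Fill (3+1,5+1) = (4,6)
Fill (3+2,5+0) = (5,5)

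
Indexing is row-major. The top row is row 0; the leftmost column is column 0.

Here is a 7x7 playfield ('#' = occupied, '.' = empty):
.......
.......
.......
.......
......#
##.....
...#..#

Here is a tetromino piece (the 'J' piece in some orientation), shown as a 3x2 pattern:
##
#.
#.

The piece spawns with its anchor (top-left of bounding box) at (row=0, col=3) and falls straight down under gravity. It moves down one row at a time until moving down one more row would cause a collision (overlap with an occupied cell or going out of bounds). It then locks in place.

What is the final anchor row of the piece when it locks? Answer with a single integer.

Spawn at (row=0, col=3). Try each row:
  row 0: fits
  row 1: fits
  row 2: fits
  row 3: fits
  row 4: blocked -> lock at row 3

Answer: 3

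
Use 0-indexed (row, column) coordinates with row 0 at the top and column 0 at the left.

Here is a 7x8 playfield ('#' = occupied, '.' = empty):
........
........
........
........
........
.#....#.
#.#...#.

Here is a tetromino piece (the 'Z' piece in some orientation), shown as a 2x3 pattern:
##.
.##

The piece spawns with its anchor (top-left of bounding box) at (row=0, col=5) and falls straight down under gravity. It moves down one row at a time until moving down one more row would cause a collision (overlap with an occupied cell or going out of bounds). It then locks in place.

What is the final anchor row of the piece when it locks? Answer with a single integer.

Spawn at (row=0, col=5). Try each row:
  row 0: fits
  row 1: fits
  row 2: fits
  row 3: fits
  row 4: blocked -> lock at row 3

Answer: 3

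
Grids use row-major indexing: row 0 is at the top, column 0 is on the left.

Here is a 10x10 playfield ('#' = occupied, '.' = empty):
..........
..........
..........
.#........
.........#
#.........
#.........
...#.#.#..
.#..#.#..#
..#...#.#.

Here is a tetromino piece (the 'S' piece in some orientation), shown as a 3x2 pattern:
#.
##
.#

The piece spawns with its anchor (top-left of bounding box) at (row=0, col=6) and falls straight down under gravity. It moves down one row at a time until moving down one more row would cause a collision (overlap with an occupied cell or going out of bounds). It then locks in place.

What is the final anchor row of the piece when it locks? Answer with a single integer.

Answer: 4

Derivation:
Spawn at (row=0, col=6). Try each row:
  row 0: fits
  row 1: fits
  row 2: fits
  row 3: fits
  row 4: fits
  row 5: blocked -> lock at row 4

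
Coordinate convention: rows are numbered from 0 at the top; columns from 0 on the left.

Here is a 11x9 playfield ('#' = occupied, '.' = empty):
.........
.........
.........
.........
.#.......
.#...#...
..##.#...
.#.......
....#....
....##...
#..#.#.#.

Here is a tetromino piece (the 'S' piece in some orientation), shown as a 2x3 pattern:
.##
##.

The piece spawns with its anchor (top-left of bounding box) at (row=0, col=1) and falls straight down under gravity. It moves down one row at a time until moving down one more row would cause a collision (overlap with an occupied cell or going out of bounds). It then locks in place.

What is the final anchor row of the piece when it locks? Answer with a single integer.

Spawn at (row=0, col=1). Try each row:
  row 0: fits
  row 1: fits
  row 2: fits
  row 3: blocked -> lock at row 2

Answer: 2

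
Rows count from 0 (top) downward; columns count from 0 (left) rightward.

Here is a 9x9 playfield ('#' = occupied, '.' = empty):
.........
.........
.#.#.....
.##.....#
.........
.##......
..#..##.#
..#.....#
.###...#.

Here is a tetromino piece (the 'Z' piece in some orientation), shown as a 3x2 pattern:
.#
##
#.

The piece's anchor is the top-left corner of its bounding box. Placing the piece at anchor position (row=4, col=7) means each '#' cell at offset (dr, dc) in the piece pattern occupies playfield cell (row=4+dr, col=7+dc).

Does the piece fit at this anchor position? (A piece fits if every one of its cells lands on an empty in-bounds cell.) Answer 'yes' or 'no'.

Check each piece cell at anchor (4, 7):
  offset (0,1) -> (4,8): empty -> OK
  offset (1,0) -> (5,7): empty -> OK
  offset (1,1) -> (5,8): empty -> OK
  offset (2,0) -> (6,7): empty -> OK
All cells valid: yes

Answer: yes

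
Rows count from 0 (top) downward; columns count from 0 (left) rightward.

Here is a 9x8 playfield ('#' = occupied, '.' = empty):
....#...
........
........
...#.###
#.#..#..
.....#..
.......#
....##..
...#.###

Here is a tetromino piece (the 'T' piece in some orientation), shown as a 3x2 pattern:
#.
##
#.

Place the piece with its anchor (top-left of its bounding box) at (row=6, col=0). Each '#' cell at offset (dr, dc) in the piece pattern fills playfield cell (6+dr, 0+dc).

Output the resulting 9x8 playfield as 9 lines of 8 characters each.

Fill (6+0,0+0) = (6,0)
Fill (6+1,0+0) = (7,0)
Fill (6+1,0+1) = (7,1)
Fill (6+2,0+0) = (8,0)

Answer: ....#...
........
........
...#.###
#.#..#..
.....#..
#......#
##..##..
#..#.###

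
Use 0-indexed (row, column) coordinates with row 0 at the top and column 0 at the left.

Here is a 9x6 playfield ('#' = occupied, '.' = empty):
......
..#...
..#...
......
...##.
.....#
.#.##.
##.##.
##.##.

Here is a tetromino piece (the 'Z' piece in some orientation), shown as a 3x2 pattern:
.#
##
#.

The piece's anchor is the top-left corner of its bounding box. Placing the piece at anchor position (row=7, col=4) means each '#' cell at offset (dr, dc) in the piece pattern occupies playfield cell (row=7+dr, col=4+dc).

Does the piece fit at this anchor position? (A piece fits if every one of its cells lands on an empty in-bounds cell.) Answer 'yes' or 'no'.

Check each piece cell at anchor (7, 4):
  offset (0,1) -> (7,5): empty -> OK
  offset (1,0) -> (8,4): occupied ('#') -> FAIL
  offset (1,1) -> (8,5): empty -> OK
  offset (2,0) -> (9,4): out of bounds -> FAIL
All cells valid: no

Answer: no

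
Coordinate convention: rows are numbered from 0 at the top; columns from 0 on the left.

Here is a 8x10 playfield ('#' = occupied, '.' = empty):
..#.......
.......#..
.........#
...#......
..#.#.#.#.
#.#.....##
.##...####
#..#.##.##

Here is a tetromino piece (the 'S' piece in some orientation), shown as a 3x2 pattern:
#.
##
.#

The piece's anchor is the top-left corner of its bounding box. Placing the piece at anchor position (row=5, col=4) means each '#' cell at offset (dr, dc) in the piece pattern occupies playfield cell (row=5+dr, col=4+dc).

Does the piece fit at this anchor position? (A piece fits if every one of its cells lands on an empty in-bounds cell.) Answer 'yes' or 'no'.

Answer: no

Derivation:
Check each piece cell at anchor (5, 4):
  offset (0,0) -> (5,4): empty -> OK
  offset (1,0) -> (6,4): empty -> OK
  offset (1,1) -> (6,5): empty -> OK
  offset (2,1) -> (7,5): occupied ('#') -> FAIL
All cells valid: no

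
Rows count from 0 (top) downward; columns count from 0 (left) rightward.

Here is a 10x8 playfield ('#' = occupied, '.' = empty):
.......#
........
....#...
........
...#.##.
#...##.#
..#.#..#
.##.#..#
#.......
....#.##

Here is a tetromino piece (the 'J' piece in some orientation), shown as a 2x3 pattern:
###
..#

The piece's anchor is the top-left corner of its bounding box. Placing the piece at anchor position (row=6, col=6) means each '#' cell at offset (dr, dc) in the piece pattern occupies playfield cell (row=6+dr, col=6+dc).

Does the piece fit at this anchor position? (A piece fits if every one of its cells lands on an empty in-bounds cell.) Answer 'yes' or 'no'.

Answer: no

Derivation:
Check each piece cell at anchor (6, 6):
  offset (0,0) -> (6,6): empty -> OK
  offset (0,1) -> (6,7): occupied ('#') -> FAIL
  offset (0,2) -> (6,8): out of bounds -> FAIL
  offset (1,2) -> (7,8): out of bounds -> FAIL
All cells valid: no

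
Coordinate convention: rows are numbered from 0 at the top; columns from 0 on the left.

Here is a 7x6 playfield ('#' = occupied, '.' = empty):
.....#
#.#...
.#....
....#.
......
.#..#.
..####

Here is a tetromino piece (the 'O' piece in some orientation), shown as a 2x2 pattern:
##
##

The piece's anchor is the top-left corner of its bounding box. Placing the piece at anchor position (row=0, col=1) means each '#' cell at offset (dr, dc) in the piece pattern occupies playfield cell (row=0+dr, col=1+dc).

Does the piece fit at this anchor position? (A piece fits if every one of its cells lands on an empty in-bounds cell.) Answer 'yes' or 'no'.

Check each piece cell at anchor (0, 1):
  offset (0,0) -> (0,1): empty -> OK
  offset (0,1) -> (0,2): empty -> OK
  offset (1,0) -> (1,1): empty -> OK
  offset (1,1) -> (1,2): occupied ('#') -> FAIL
All cells valid: no

Answer: no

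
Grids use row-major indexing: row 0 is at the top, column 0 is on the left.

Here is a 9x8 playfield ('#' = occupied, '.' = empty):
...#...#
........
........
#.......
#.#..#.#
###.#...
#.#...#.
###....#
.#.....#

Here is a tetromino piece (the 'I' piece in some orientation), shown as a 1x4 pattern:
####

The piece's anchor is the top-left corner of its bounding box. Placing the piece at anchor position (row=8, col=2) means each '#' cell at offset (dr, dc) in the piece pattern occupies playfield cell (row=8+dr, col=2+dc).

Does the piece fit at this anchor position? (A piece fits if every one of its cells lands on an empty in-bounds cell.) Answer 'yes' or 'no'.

Answer: yes

Derivation:
Check each piece cell at anchor (8, 2):
  offset (0,0) -> (8,2): empty -> OK
  offset (0,1) -> (8,3): empty -> OK
  offset (0,2) -> (8,4): empty -> OK
  offset (0,3) -> (8,5): empty -> OK
All cells valid: yes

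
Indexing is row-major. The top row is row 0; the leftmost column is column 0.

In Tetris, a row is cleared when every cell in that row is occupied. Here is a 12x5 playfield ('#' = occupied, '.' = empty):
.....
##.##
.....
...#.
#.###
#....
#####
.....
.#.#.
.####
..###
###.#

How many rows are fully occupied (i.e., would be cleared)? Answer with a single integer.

Check each row:
  row 0: 5 empty cells -> not full
  row 1: 1 empty cell -> not full
  row 2: 5 empty cells -> not full
  row 3: 4 empty cells -> not full
  row 4: 1 empty cell -> not full
  row 5: 4 empty cells -> not full
  row 6: 0 empty cells -> FULL (clear)
  row 7: 5 empty cells -> not full
  row 8: 3 empty cells -> not full
  row 9: 1 empty cell -> not full
  row 10: 2 empty cells -> not full
  row 11: 1 empty cell -> not full
Total rows cleared: 1

Answer: 1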